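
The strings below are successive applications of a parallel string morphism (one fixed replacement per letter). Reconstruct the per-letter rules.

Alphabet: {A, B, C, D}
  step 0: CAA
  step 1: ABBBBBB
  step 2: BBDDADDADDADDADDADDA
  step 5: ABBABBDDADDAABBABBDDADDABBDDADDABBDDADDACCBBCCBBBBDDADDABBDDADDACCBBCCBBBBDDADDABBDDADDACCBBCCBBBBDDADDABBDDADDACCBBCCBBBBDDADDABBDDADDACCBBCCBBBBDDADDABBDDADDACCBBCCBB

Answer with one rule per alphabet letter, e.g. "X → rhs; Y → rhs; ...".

A->BB, B->DDA, C->ABB, D->C

  step 1 ⇒ step 2: ABBBBBB ⇒ BB·DDA·DDA·DDA·DDA·DDA·DDA
    A ↦ BB
    B ↦ DDA
  step 0 ⇒ step 1: CAA ⇒ ABB·BB·BB
    C ↦ ABB
    D ↦ C  (constrained at step 2)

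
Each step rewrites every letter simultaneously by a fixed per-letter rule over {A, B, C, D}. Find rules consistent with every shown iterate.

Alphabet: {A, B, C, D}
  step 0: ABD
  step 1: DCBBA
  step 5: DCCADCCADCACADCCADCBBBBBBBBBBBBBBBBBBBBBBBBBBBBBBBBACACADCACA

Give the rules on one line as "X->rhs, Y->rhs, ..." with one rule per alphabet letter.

A->DC, B->BB, C->CA, D->A

  step 0 ⇒ step 1: ABD ⇒ DC·BB·A
    A ↦ DC
    B ↦ BB
    D ↦ A
    C ↦ CA  (constrained at step 1)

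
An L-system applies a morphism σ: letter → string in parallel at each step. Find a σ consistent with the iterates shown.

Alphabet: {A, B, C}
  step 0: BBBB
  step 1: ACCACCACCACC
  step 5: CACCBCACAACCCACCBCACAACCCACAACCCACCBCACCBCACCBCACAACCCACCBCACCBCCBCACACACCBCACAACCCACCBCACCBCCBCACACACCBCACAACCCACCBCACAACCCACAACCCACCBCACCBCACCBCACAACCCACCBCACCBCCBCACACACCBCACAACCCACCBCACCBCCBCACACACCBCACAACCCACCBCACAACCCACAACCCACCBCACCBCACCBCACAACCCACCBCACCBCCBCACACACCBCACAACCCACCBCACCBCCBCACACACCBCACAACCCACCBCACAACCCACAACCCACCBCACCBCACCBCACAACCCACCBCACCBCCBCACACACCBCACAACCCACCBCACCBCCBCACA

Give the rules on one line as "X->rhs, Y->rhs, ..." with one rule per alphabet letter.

  step 0 ⇒ step 1: BBBB ⇒ ACC·ACC·ACC·ACC
    B ↦ ACC
    A ↦ CCB  (constrained at step 1)
    C ↦ CA  (constrained at step 1)

A->CCB, B->ACC, C->CA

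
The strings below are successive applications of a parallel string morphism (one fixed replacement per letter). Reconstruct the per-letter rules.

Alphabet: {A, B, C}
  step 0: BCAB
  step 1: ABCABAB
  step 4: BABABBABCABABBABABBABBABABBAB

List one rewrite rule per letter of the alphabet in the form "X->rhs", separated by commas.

  step 0 ⇒ step 1: BCAB ⇒ AB·CA·B·AB
    A ↦ B
    B ↦ AB
    C ↦ CA

A->B, B->AB, C->CA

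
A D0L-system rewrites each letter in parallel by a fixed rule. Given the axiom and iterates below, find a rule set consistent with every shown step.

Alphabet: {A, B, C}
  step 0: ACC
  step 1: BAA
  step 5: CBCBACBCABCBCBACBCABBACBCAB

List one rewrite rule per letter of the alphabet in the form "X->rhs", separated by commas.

  step 0 ⇒ step 1: ACC ⇒ B·A·A
    A ↦ B
    C ↦ A
    B ↦ CBC  (constrained at step 1)

A->B, B->CBC, C->A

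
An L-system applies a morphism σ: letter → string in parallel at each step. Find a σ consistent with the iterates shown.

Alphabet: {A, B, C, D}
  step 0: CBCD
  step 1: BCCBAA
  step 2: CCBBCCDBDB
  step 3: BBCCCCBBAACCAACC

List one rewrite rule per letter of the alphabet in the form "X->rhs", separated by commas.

A->DB, B->CC, C->B, D->AA

  step 2 ⇒ step 3: CCBBCCDBDB ⇒ B·B·CC·CC·B·B·AA·CC·AA·CC
    B ↦ CC
    C ↦ B
    D ↦ AA
  step 1 ⇒ step 2: BCCBAA ⇒ CC·B·B·CC·DB·DB
    A ↦ DB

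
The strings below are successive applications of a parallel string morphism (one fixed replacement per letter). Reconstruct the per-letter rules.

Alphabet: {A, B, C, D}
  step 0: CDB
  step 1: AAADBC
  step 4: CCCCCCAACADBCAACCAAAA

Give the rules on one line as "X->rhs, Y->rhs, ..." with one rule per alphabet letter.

  step 0 ⇒ step 1: CDB ⇒ AA·AD·BC
    B ↦ BC
    C ↦ AA
    D ↦ AD
    A ↦ C  (constrained at step 1)

A->C, B->BC, C->AA, D->AD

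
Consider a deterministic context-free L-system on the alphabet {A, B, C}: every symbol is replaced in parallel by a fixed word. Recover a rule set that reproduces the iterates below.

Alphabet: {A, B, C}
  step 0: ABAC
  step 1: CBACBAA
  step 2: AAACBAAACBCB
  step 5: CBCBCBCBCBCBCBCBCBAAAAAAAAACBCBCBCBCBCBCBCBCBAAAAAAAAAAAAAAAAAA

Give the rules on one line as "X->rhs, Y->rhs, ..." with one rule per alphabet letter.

A->CB, B->A, C->AA

  step 1 ⇒ step 2: CBACBAA ⇒ AA·A·CB·AA·A·CB·CB
    A ↦ CB
    B ↦ A
    C ↦ AA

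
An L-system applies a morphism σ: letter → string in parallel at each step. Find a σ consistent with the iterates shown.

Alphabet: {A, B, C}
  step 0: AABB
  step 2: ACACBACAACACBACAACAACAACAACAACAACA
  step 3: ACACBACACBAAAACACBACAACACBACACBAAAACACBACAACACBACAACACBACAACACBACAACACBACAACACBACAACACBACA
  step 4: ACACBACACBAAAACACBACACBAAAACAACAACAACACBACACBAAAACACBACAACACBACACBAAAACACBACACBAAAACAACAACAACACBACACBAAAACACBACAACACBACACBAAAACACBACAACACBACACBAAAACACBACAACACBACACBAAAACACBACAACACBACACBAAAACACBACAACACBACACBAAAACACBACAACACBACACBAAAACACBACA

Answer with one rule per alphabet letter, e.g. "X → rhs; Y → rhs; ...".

A->ACA, B->AAA, C->CB

  step 3 ⇒ step 4: ACACBACACBAAAACACBACAACACBACACBAAAACACBACAACACBACAACACBACAACACBACAACACBACAACACBACAACACBACA ⇒ ACA·CB·ACA·CB·AAA·ACA·CB·ACA·CB·AAA·ACA·ACA·ACA·ACA·CB·ACA·CB·AAA·ACA·CB·ACA·ACA·CB·ACA·CB·AAA·ACA·CB·ACA·CB·AAA·ACA·ACA·ACA·ACA·CB·ACA·CB·AAA·ACA·CB·ACA·ACA·CB·ACA·CB·AAA·ACA·CB·ACA·ACA·CB·ACA·CB·AAA·ACA·CB·ACA·ACA·CB·ACA·CB·AAA·ACA·CB·ACA·ACA·CB·ACA·CB·AAA·ACA·CB·ACA·ACA·CB·ACA·CB·AAA·ACA·CB·ACA·ACA·CB·ACA·CB·AAA·ACA·CB·ACA
    A ↦ ACA
    B ↦ AAA
    C ↦ CB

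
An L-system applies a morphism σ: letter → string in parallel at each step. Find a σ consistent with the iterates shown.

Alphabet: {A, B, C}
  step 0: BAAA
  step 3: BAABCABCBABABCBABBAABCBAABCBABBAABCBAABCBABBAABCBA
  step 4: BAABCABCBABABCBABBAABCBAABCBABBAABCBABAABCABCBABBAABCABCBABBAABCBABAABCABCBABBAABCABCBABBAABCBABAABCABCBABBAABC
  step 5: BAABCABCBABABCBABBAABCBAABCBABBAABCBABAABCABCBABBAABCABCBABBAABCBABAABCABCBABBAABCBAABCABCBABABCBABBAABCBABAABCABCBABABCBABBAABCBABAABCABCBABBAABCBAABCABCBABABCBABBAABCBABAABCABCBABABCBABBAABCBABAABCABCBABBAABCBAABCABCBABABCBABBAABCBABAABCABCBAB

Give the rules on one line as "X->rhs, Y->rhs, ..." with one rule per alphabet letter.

  step 4 ⇒ step 5: BAABCABCBABABCBABBAABCBAABCBABBAABCBABAABCABCBABBAABCABCBABBAABCBABAABCABCBABBAABCABCBABBAABCBABAABCABCBABBAABC ⇒ BA·ABC·ABC·BA·B·ABC·BA·B·BA·ABC·BA·ABC·BA·B·BA·ABC·BA·BA·ABC·ABC·BA·B·BA·ABC·ABC·BA·B·BA·ABC·BA·BA·ABC·ABC·BA·B·BA·ABC·BA·ABC·ABC·BA·B·ABC·BA·B·BA·ABC·BA·BA·ABC·ABC·BA·B·ABC·BA·B·BA·ABC·BA·BA·ABC·ABC·BA·B·BA·ABC·BA·ABC·ABC·BA·B·ABC·BA·B·BA·ABC·BA·BA·ABC·ABC·BA·B·ABC·BA·B·BA·ABC·BA·BA·ABC·ABC·BA·B·BA·ABC·BA·ABC·ABC·BA·B·ABC·BA·B·BA·ABC·BA·BA·ABC·ABC·BA·B
    A ↦ ABC
    B ↦ BA
    C ↦ B

A->ABC, B->BA, C->B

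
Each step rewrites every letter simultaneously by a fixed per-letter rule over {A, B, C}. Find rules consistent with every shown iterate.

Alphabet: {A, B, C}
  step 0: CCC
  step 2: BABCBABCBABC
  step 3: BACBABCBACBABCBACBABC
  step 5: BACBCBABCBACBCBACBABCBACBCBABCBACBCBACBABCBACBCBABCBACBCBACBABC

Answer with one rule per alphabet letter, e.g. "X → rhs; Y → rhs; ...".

  step 2 ⇒ step 3: BABCBABCBABC ⇒ BA·C·BA·BC·BA·C·BA·BC·BA·C·BA·BC
    A ↦ C
    B ↦ BA
    C ↦ BC

A->C, B->BA, C->BC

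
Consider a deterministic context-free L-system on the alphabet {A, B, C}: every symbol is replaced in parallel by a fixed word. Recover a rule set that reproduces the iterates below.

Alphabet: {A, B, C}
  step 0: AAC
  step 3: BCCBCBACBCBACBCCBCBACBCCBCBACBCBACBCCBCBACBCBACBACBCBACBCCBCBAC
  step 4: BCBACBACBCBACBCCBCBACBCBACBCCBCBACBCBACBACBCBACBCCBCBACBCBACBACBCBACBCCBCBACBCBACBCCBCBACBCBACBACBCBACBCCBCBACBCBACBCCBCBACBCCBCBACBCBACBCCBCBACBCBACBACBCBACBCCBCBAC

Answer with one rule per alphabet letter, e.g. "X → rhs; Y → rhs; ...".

  step 3 ⇒ step 4: BCCBCBACBCBACBCCBCBACBCCBCBACBCBACBCCBCBACBCBACBACBCBACBCCBCBAC ⇒ BC·BAC·BAC·BC·BAC·BC·CBC·BAC·BC·BAC·BC·CBC·BAC·BC·BAC·BAC·BC·BAC·BC·CBC·BAC·BC·BAC·BAC·BC·BAC·BC·CBC·BAC·BC·BAC·BC·CBC·BAC·BC·BAC·BAC·BC·BAC·BC·CBC·BAC·BC·BAC·BC·CBC·BAC·BC·CBC·BAC·BC·BAC·BC·CBC·BAC·BC·BAC·BAC·BC·BAC·BC·CBC·BAC
    A ↦ CBC
    B ↦ BC
    C ↦ BAC

A->CBC, B->BC, C->BAC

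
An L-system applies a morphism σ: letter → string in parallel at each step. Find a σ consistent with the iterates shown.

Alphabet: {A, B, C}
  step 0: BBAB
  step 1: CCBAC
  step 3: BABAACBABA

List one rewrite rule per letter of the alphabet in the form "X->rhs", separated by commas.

A->BA, B->C, C->A

  step 0 ⇒ step 1: BBAB ⇒ C·C·BA·C
    A ↦ BA
    B ↦ C
    C ↦ A  (constrained at step 1)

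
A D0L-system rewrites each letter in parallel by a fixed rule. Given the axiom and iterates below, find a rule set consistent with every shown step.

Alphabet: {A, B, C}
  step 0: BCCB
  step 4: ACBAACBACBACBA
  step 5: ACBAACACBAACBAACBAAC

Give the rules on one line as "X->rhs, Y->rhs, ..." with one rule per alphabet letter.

A->AC, B->A, C->B

  step 4 ⇒ step 5: ACBAACBACBACBA ⇒ AC·B·A·AC·AC·B·A·AC·B·A·AC·B·A·AC
    A ↦ AC
    B ↦ A
    C ↦ B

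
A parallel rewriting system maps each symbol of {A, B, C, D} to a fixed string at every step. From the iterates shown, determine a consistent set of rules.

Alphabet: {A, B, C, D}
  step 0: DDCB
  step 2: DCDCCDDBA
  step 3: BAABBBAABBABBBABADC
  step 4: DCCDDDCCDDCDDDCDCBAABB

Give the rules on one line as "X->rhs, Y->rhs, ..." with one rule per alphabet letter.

  step 3 ⇒ step 4: BAABBBAABBABBBABADC ⇒ D·C·C·D·D·D·C·C·D·D·C·D·D·D·C·D·C·BA·ABB
    A ↦ C
    B ↦ D
    C ↦ ABB
    D ↦ BA

A->C, B->D, C->ABB, D->BA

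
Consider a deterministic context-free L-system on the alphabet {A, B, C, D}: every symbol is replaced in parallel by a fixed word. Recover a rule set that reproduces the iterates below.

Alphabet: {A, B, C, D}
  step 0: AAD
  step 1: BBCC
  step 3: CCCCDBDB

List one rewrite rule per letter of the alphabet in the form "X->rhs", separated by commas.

A->B, B->D, C->BA, D->CC

  step 0 ⇒ step 1: AAD ⇒ B·B·CC
    A ↦ B
    D ↦ CC
    B ↦ D  (constrained at step 1)
    C ↦ BA  (constrained at step 1)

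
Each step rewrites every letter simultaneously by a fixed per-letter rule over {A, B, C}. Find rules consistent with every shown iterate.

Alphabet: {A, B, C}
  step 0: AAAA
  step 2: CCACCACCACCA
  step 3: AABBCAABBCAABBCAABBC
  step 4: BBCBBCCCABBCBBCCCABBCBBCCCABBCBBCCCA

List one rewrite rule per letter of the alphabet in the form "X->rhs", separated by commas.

  step 3 ⇒ step 4: AABBCAABBCAABBCAABBC ⇒ BBC·BBC·C·C·A·BBC·BBC·C·C·A·BBC·BBC·C·C·A·BBC·BBC·C·C·A
    A ↦ BBC
    B ↦ C
    C ↦ A

A->BBC, B->C, C->A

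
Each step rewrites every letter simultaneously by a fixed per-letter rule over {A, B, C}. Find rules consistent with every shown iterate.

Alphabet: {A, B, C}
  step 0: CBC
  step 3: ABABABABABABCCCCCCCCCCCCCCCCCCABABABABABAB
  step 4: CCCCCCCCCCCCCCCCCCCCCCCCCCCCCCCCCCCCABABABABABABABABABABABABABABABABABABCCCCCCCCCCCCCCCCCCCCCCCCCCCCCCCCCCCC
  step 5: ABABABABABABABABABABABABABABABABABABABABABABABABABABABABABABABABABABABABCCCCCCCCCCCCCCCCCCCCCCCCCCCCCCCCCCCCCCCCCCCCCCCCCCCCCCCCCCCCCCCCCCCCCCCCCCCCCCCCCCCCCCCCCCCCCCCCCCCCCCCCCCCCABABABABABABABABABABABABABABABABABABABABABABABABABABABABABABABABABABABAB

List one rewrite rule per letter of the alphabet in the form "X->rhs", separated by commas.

A->CCC, B->CCC, C->AB

  step 4 ⇒ step 5: CCCCCCCCCCCCCCCCCCCCCCCCCCCCCCCCCCCCABABABABABABABABABABABABABABABABABABCCCCCCCCCCCCCCCCCCCCCCCCCCCCCCCCCCCC ⇒ AB·AB·AB·AB·AB·AB·AB·AB·AB·AB·AB·AB·AB·AB·AB·AB·AB·AB·AB·AB·AB·AB·AB·AB·AB·AB·AB·AB·AB·AB·AB·AB·AB·AB·AB·AB·CCC·CCC·CCC·CCC·CCC·CCC·CCC·CCC·CCC·CCC·CCC·CCC·CCC·CCC·CCC·CCC·CCC·CCC·CCC·CCC·CCC·CCC·CCC·CCC·CCC·CCC·CCC·CCC·CCC·CCC·CCC·CCC·CCC·CCC·CCC·CCC·AB·AB·AB·AB·AB·AB·AB·AB·AB·AB·AB·AB·AB·AB·AB·AB·AB·AB·AB·AB·AB·AB·AB·AB·AB·AB·AB·AB·AB·AB·AB·AB·AB·AB·AB·AB
    A ↦ CCC
    B ↦ CCC
    C ↦ AB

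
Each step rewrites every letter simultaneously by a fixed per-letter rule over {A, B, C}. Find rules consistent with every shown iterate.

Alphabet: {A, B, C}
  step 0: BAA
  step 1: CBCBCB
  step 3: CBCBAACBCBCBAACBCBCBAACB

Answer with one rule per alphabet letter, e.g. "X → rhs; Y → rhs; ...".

  step 0 ⇒ step 1: BAA ⇒ CB·CB·CB
    A ↦ CB
    B ↦ CB
    C ↦ AA  (constrained at step 1)

A->CB, B->CB, C->AA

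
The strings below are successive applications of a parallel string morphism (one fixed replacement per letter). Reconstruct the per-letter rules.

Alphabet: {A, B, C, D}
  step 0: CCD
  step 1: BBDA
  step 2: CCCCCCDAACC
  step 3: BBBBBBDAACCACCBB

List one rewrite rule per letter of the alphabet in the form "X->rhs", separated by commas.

A->ACC, B->CCC, C->B, D->DA

  step 2 ⇒ step 3: CCCCCCDAACC ⇒ B·B·B·B·B·B·DA·ACC·ACC·B·B
    A ↦ ACC
    C ↦ B
    D ↦ DA
  step 1 ⇒ step 2: BBDA ⇒ CCC·CCC·DA·ACC
    B ↦ CCC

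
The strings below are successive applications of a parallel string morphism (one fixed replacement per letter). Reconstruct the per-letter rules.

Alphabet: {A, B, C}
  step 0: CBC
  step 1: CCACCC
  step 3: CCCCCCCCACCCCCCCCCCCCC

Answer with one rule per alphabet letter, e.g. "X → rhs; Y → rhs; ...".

A->B, B->AC, C->CC

  step 0 ⇒ step 1: CBC ⇒ CC·AC·CC
    B ↦ AC
    C ↦ CC
    A ↦ B  (constrained at step 1)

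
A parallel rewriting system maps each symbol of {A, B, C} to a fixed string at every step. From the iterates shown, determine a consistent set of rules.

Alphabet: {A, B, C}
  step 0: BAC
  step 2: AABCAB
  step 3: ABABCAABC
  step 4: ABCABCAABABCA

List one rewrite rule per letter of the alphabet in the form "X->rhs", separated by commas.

A->AB, B->C, C->A

  step 3 ⇒ step 4: ABABCAABC ⇒ AB·C·AB·C·A·AB·AB·C·A
    A ↦ AB
    B ↦ C
    C ↦ A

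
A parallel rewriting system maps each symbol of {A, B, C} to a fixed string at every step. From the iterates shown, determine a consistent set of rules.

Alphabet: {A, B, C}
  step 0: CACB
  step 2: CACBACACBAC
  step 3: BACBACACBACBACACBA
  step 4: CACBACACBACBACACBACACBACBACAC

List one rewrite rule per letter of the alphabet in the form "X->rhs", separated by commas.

  step 3 ⇒ step 4: BACBACACBACBACACBA ⇒ CA·C·BA·CA·C·BA·C·BA·CA·C·BA·CA·C·BA·C·BA·CA·C
    A ↦ C
    B ↦ CA
    C ↦ BA

A->C, B->CA, C->BA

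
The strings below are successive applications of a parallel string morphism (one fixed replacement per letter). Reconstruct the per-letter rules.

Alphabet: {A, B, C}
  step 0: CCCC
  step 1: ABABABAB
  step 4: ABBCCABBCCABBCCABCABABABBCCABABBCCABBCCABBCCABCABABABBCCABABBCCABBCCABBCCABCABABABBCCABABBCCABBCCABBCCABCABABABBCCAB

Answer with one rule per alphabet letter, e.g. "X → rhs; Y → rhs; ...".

A->BC, B->CAB, C->AB

  step 0 ⇒ step 1: CCCC ⇒ AB·AB·AB·AB
    C ↦ AB
    A ↦ BC  (constrained at step 1)
    B ↦ CAB  (constrained at step 1)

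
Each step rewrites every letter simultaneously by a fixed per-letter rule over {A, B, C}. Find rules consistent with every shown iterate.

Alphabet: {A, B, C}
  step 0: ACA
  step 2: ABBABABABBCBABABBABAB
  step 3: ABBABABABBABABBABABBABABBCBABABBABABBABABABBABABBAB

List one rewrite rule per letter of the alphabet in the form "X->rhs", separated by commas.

  step 2 ⇒ step 3: ABBABABABBCBABABBABAB ⇒ ABB·AB·AB·ABB·AB·ABB·AB·ABB·AB·AB·BCB·AB·ABB·AB·ABB·AB·AB·ABB·AB·ABB·AB
    A ↦ ABB
    B ↦ AB
    C ↦ BCB

A->ABB, B->AB, C->BCB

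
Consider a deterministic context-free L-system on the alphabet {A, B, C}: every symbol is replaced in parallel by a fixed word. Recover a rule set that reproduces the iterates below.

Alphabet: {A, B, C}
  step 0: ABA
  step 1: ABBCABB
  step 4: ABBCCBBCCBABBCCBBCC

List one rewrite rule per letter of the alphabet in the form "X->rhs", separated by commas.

A->ABB, B->C, C->B

  step 0 ⇒ step 1: ABA ⇒ ABB·C·ABB
    A ↦ ABB
    B ↦ C
    C ↦ B  (constrained at step 1)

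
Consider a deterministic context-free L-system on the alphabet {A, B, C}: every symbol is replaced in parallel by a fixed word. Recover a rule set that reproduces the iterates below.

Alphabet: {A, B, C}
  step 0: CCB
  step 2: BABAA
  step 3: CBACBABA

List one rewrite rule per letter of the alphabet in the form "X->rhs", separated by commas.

  step 2 ⇒ step 3: BABAA ⇒ C·BA·C·BA·BA
    A ↦ BA
    B ↦ C
    C ↦ A  (constrained at step 0)

A->BA, B->C, C->A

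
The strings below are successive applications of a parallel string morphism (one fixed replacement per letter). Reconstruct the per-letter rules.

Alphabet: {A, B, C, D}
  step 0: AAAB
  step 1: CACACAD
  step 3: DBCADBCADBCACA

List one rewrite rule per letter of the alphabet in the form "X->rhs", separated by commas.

  step 0 ⇒ step 1: AAAB ⇒ CA·CA·CA·D
    A ↦ CA
    B ↦ D
    C ↦ B  (constrained at step 1)
    D ↦ A  (constrained at step 1)

A->CA, B->D, C->B, D->A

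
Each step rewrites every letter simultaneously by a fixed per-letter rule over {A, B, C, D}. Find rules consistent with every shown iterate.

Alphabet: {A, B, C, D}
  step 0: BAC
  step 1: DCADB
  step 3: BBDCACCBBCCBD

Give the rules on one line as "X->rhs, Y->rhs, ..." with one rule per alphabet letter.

A->D, B->DCA, C->B, D->CC

  step 0 ⇒ step 1: BAC ⇒ DCA·D·B
    A ↦ D
    B ↦ DCA
    C ↦ B
    D ↦ CC  (constrained at step 1)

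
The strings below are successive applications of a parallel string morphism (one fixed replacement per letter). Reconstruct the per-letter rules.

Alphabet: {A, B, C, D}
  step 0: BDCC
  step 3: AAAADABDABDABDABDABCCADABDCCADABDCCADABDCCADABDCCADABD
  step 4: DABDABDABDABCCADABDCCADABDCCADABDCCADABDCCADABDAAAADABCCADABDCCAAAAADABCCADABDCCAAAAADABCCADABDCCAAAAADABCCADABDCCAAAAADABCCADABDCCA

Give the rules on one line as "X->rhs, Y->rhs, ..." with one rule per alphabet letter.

A->DAB, B->D, C->AA, D->CCA

  step 3 ⇒ step 4: AAAADABDABDABDABDABCCADABDCCADABDCCADABDCCADABDCCADABD ⇒ DAB·DAB·DAB·DAB·CCA·DAB·D·CCA·DAB·D·CCA·DAB·D·CCA·DAB·D·CCA·DAB·D·AA·AA·DAB·CCA·DAB·D·CCA·AA·AA·DAB·CCA·DAB·D·CCA·AA·AA·DAB·CCA·DAB·D·CCA·AA·AA·DAB·CCA·DAB·D·CCA·AA·AA·DAB·CCA·DAB·D·CCA
    A ↦ DAB
    B ↦ D
    C ↦ AA
    D ↦ CCA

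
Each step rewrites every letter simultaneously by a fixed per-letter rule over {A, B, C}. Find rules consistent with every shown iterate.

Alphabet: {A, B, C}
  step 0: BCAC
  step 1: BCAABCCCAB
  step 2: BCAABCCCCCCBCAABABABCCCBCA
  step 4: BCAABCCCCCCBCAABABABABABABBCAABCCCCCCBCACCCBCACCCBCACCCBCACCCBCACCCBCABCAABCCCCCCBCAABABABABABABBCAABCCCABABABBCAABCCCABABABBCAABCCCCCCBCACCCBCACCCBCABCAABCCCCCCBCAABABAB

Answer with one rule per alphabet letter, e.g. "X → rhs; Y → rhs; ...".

  step 1 ⇒ step 2: BCAABCCCAB ⇒ BCA·AB·CCC·CCC·BCA·AB·AB·AB·CCC·BCA
    A ↦ CCC
    B ↦ BCA
    C ↦ AB

A->CCC, B->BCA, C->AB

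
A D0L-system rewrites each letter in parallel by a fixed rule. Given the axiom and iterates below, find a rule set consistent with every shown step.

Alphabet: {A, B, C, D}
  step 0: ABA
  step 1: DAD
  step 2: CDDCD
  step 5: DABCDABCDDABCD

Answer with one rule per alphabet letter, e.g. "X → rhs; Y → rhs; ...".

A->D, B->A, C->B, D->CD

  step 1 ⇒ step 2: DAD ⇒ CD·D·CD
    A ↦ D
    D ↦ CD
  step 0 ⇒ step 1: ABA ⇒ D·A·D
    B ↦ A
    C ↦ B  (constrained at step 2)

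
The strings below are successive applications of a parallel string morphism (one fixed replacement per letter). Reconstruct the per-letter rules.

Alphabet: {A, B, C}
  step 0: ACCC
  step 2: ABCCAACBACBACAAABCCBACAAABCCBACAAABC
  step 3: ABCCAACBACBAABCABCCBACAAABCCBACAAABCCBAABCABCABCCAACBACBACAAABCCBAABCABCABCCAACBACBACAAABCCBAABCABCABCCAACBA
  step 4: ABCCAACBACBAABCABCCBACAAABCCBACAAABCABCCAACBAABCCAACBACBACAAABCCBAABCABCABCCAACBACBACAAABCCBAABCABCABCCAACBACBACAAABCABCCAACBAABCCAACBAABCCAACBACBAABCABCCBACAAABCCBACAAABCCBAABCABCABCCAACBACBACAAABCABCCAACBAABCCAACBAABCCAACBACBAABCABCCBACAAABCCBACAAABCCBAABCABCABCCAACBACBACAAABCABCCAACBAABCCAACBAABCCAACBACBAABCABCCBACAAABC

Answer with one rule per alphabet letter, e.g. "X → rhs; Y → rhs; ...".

A->ABC, B->CAA, C->CBA

  step 3 ⇒ step 4: ABCCAACBACBAABCABCCBACAAABCCBACAAABCCBAABCABCABCCAACBACBACAAABCCBAABCABCABCCAACBACBACAAABCCBAABCABCABCCAACBA ⇒ ABC·CAA·CBA·CBA·ABC·ABC·CBA·CAA·ABC·CBA·CAA·ABC·ABC·CAA·CBA·ABC·CAA·CBA·CBA·CAA·ABC·CBA·ABC·ABC·ABC·CAA·CBA·CBA·CAA·ABC·CBA·ABC·ABC·ABC·CAA·CBA·CBA·CAA·ABC·ABC·CAA·CBA·ABC·CAA·CBA·ABC·CAA·CBA·CBA·ABC·ABC·CBA·CAA·ABC·CBA·CAA·ABC·CBA·ABC·ABC·ABC·CAA·CBA·CBA·CAA·ABC·ABC·CAA·CBA·ABC·CAA·CBA·ABC·CAA·CBA·CBA·ABC·ABC·CBA·CAA·ABC·CBA·CAA·ABC·CBA·ABC·ABC·ABC·CAA·CBA·CBA·CAA·ABC·ABC·CAA·CBA·ABC·CAA·CBA·ABC·CAA·CBA·CBA·ABC·ABC·CBA·CAA·ABC
    A ↦ ABC
    B ↦ CAA
    C ↦ CBA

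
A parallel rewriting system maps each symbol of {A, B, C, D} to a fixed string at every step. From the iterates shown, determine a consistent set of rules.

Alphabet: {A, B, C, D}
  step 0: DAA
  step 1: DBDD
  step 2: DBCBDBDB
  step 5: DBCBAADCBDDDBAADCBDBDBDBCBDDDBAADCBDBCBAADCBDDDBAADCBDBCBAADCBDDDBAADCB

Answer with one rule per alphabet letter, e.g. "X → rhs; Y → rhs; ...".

  step 1 ⇒ step 2: DBDD ⇒ DB·CB·DB·DB
    B ↦ CB
    D ↦ DB
  step 0 ⇒ step 1: DAA ⇒ DB·D·D
    A ↦ D
    C ↦ AAD  (constrained at step 2)

A->D, B->CB, C->AAD, D->DB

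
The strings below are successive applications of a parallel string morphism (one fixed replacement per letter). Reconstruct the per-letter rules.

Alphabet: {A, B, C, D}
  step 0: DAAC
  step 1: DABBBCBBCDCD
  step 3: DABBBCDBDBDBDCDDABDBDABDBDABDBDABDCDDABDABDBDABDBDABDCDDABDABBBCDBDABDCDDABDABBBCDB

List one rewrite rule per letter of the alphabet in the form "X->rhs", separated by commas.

A->BBC, B->DB, C->DCD, D->DAB

  step 0 ⇒ step 1: DAAC ⇒ DAB·BBC·BBC·DCD
    A ↦ BBC
    C ↦ DCD
    D ↦ DAB
    B ↦ DB  (constrained at step 1)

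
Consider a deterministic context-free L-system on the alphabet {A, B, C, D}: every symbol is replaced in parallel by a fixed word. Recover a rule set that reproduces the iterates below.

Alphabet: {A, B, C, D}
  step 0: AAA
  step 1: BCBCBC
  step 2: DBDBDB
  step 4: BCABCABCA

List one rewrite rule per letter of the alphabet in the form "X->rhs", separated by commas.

  step 1 ⇒ step 2: BCBCBC ⇒ D·B·D·B·D·B
    B ↦ D
    C ↦ B
  step 0 ⇒ step 1: AAA ⇒ BC·BC·BC
    A ↦ BC
    D ↦ A  (constrained at step 2)

A->BC, B->D, C->B, D->A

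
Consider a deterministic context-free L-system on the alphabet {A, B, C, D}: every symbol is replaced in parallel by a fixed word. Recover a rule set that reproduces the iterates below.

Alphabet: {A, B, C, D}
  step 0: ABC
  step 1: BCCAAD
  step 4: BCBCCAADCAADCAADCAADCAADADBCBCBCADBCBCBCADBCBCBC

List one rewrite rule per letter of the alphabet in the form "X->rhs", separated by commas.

  step 0 ⇒ step 1: ABC ⇒ BC·CA·AD
    A ↦ BC
    B ↦ CA
    C ↦ AD
    D ↦ BC  (constrained at step 1)

A->BC, B->CA, C->AD, D->BC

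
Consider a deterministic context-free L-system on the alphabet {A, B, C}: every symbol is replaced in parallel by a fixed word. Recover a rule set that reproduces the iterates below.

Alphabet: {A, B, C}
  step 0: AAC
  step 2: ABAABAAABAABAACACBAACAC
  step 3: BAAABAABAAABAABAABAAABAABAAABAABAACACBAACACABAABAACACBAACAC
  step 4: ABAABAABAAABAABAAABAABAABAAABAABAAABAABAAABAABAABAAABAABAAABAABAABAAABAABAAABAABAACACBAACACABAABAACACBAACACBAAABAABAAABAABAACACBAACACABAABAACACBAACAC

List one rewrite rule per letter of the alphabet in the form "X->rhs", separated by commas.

A->BAA, B->A, C->CAC

  step 3 ⇒ step 4: BAAABAABAAABAABAABAAABAABAAABAABAACACBAACACABAABAACACBAACAC ⇒ A·BAA·BAA·BAA·A·BAA·BAA·A·BAA·BAA·BAA·A·BAA·BAA·A·BAA·BAA·A·BAA·BAA·BAA·A·BAA·BAA·A·BAA·BAA·BAA·A·BAA·BAA·A·BAA·BAA·CAC·BAA·CAC·A·BAA·BAA·CAC·BAA·CAC·BAA·A·BAA·BAA·A·BAA·BAA·CAC·BAA·CAC·A·BAA·BAA·CAC·BAA·CAC
    A ↦ BAA
    B ↦ A
    C ↦ CAC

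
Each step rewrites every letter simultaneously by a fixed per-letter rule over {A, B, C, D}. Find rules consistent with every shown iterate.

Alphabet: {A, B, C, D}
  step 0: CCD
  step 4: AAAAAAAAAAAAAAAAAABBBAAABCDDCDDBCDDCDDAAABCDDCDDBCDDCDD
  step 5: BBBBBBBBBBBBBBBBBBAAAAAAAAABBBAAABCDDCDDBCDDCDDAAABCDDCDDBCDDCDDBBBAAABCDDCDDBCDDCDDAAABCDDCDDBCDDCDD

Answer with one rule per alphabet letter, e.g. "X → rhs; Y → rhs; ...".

  step 4 ⇒ step 5: AAAAAAAAAAAAAAAAAABBBAAABCDDCDDBCDDCDDAAABCDDCDDBCDDCDD ⇒ B·B·B·B·B·B·B·B·B·B·B·B·B·B·B·B·B·B·AAA·AAA·AAA·B·B·B·AAA·B·CDD·CDD·B·CDD·CDD·AAA·B·CDD·CDD·B·CDD·CDD·B·B·B·AAA·B·CDD·CDD·B·CDD·CDD·AAA·B·CDD·CDD·B·CDD·CDD
    A ↦ B
    B ↦ AAA
    C ↦ B
    D ↦ CDD

A->B, B->AAA, C->B, D->CDD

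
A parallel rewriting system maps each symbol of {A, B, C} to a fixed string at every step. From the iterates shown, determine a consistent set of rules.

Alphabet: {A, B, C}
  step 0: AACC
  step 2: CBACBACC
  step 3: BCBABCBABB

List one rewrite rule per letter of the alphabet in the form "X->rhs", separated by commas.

  step 2 ⇒ step 3: CBACBACC ⇒ B·C·BA·B·C·BA·B·B
    A ↦ BA
    B ↦ C
    C ↦ B

A->BA, B->C, C->B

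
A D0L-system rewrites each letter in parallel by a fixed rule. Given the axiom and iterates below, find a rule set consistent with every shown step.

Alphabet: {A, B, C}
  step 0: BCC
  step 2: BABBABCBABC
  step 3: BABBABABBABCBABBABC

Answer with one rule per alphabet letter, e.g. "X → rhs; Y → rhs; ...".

A->B, B->BA, C->BC

  step 2 ⇒ step 3: BABBABCBABC ⇒ BA·B·BA·BA·B·BA·BC·BA·B·BA·BC
    A ↦ B
    B ↦ BA
    C ↦ BC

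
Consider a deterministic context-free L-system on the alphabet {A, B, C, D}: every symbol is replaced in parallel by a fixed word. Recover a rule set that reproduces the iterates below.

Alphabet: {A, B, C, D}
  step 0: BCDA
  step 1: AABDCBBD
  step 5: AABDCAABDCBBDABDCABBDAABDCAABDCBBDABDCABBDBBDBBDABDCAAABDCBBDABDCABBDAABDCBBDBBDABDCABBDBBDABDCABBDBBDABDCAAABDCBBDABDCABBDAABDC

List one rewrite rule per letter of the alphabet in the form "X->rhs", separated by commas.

  step 0 ⇒ step 1: BCDA ⇒ A·A·BDC·BBD
    A ↦ BBD
    B ↦ A
    C ↦ A
    D ↦ BDC

A->BBD, B->A, C->A, D->BDC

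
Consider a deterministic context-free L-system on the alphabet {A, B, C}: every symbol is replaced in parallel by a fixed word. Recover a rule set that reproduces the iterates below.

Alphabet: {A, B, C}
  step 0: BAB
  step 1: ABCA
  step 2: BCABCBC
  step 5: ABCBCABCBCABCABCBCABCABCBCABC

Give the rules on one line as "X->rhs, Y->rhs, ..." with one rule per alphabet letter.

  step 1 ⇒ step 2: ABCA ⇒ BC·A·BC·BC
    A ↦ BC
    B ↦ A
    C ↦ BC

A->BC, B->A, C->BC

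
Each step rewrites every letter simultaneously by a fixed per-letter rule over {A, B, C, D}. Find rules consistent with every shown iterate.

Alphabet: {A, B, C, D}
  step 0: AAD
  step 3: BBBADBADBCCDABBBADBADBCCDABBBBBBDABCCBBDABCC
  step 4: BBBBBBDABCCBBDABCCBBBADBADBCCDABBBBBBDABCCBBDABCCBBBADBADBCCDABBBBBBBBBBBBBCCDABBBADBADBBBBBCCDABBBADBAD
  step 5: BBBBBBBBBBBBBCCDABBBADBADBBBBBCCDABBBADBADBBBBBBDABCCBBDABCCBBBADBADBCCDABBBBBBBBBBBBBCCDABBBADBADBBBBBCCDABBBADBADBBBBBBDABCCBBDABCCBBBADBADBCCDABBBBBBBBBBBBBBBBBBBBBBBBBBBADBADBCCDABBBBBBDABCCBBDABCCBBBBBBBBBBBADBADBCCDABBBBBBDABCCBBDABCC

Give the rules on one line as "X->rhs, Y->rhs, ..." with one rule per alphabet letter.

  step 4 ⇒ step 5: BBBBBBDABCCBBDABCCBBBADBADBCCDABBBBBBDABCCBBDABCCBBBADBADBCCDABBBBBBBBBBBBBCCDABBBADBADBBBBBCCDABBBADBAD ⇒ BB·BB·BB·BB·BB·BB·BCC·DA·BB·BAD·BAD·BB·BB·BCC·DA·BB·BAD·BAD·BB·BB·BB·DA·BCC·BB·DA·BCC·BB·BAD·BAD·BCC·DA·BB·BB·BB·BB·BB·BB·BCC·DA·BB·BAD·BAD·BB·BB·BCC·DA·BB·BAD·BAD·BB·BB·BB·DA·BCC·BB·DA·BCC·BB·BAD·BAD·BCC·DA·BB·BB·BB·BB·BB·BB·BB·BB·BB·BB·BB·BB·BB·BAD·BAD·BCC·DA·BB·BB·BB·DA·BCC·BB·DA·BCC·BB·BB·BB·BB·BB·BAD·BAD·BCC·DA·BB·BB·BB·DA·BCC·BB·DA·BCC
    A ↦ DA
    B ↦ BB
    C ↦ BAD
    D ↦ BCC

A->DA, B->BB, C->BAD, D->BCC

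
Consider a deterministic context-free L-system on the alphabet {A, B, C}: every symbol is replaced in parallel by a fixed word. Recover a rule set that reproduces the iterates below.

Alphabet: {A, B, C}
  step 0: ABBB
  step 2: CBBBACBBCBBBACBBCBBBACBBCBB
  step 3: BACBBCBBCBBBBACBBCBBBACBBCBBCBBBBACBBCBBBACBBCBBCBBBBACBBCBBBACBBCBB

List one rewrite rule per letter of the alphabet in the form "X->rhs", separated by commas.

  step 2 ⇒ step 3: CBBBACBBCBBBACBBCBBBACBBCBB ⇒ BA·CBB·CBB·CBB·B·BA·CBB·CBB·BA·CBB·CBB·CBB·B·BA·CBB·CBB·BA·CBB·CBB·CBB·B·BA·CBB·CBB·BA·CBB·CBB
    A ↦ B
    B ↦ CBB
    C ↦ BA

A->B, B->CBB, C->BA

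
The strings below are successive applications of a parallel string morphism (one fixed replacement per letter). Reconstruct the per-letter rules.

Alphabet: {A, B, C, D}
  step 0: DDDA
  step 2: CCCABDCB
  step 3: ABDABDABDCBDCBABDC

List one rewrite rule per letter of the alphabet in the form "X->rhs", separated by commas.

A->CBD, B->C, C->ABD, D->B

  step 2 ⇒ step 3: CCCABDCB ⇒ ABD·ABD·ABD·CBD·C·B·ABD·C
    A ↦ CBD
    B ↦ C
    C ↦ ABD
    D ↦ B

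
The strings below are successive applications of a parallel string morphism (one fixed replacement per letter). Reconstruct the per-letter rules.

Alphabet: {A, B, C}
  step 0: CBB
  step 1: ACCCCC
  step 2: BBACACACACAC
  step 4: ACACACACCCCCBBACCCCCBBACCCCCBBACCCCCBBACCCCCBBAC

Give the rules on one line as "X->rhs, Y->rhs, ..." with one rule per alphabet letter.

  step 1 ⇒ step 2: ACCCCC ⇒ BB·AC·AC·AC·AC·AC
    A ↦ BB
    C ↦ AC
  step 0 ⇒ step 1: CBB ⇒ AC·CC·CC
    B ↦ CC

A->BB, B->CC, C->AC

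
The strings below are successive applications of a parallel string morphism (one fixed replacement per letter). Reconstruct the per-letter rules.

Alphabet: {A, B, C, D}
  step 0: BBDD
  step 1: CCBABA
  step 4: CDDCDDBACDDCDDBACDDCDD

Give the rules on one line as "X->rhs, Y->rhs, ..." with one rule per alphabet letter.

A->DD, B->C, C->D, D->BA

  step 0 ⇒ step 1: BBDD ⇒ C·C·BA·BA
    B ↦ C
    D ↦ BA
    A ↦ DD  (constrained at step 1)
    C ↦ D  (constrained at step 1)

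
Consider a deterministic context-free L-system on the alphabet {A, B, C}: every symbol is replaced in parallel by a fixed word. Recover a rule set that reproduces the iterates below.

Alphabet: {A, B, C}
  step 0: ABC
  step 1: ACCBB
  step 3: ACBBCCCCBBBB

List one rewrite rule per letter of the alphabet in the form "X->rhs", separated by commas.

  step 0 ⇒ step 1: ABC ⇒ AC·C·BB
    A ↦ AC
    B ↦ C
    C ↦ BB

A->AC, B->C, C->BB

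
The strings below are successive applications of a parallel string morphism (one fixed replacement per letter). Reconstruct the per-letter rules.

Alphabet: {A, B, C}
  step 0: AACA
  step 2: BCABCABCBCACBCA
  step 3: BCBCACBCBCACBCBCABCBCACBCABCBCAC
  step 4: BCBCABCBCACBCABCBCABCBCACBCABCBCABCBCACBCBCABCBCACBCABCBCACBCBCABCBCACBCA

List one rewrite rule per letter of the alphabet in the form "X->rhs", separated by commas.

  step 3 ⇒ step 4: BCBCACBCBCACBCBCABCBCACBCABCBCAC ⇒ BC·BCA·BC·BCA·C·BCA·BC·BCA·BC·BCA·C·BCA·BC·BCA·BC·BCA·C·BC·BCA·BC·BCA·C·BCA·BC·BCA·C·BC·BCA·BC·BCA·C·BCA
    A ↦ C
    B ↦ BC
    C ↦ BCA

A->C, B->BC, C->BCA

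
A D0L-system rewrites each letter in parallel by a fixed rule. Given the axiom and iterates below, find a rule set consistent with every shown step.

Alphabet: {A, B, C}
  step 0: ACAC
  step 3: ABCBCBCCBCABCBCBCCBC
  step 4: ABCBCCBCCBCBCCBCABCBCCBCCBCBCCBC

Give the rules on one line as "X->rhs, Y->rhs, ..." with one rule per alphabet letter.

  step 3 ⇒ step 4: ABCBCBCCBCABCBCBCCBC ⇒ AB·C·BC·C·BC·C·BC·BC·C·BC·AB·C·BC·C·BC·C·BC·BC·C·BC
    A ↦ AB
    B ↦ C
    C ↦ BC

A->AB, B->C, C->BC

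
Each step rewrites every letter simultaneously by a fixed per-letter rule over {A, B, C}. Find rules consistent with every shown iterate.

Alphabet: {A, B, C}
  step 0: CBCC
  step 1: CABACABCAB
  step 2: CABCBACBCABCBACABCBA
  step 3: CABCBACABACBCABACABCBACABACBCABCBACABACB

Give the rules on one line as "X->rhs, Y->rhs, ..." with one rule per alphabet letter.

  step 2 ⇒ step 3: CABCBACBCABCBACABCBA ⇒ CAB·CB·A·CAB·A·CB·CAB·A·CAB·CB·A·CAB·A·CB·CAB·CB·A·CAB·A·CB
    A ↦ CB
    B ↦ A
    C ↦ CAB

A->CB, B->A, C->CAB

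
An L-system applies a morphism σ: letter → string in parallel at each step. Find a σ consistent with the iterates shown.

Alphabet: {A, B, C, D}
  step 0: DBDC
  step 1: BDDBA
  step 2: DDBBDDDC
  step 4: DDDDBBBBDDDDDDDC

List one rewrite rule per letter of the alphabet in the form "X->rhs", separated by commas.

  step 1 ⇒ step 2: BDDBA ⇒ DD·B·B·DD·DC
    A ↦ DC
    B ↦ DD
    D ↦ B
  step 0 ⇒ step 1: DBDC ⇒ B·DD·B·A
    C ↦ A

A->DC, B->DD, C->A, D->B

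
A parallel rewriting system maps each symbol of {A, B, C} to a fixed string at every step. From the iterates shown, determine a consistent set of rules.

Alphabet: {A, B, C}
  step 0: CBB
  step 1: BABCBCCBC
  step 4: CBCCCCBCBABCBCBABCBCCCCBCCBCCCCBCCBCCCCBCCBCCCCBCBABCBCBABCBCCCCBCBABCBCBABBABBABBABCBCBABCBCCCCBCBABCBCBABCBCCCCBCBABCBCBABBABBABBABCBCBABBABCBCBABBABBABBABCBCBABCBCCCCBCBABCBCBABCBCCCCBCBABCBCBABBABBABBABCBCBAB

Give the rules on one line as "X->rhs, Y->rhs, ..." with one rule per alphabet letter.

A->CC, B->CBC, C->BAB

  step 0 ⇒ step 1: CBB ⇒ BAB·CBC·CBC
    B ↦ CBC
    C ↦ BAB
    A ↦ CC  (constrained at step 1)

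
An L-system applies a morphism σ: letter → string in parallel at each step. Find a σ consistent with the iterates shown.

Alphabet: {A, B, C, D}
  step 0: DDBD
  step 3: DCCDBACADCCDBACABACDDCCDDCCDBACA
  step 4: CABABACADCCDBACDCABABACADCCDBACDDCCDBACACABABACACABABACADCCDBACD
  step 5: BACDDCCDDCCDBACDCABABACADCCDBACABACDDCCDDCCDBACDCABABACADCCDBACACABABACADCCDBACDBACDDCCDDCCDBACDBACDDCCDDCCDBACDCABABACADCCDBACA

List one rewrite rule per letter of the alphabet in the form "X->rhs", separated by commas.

  step 4 ⇒ step 5: CABABACADCCDBACDCABABACADCCDBACDDCCDBACACABABACACABABACADCCDBACD ⇒ BA·CD·DC·CD·DC·CD·BA·CD·CA·BA·BA·CA·DC·CD·BA·CA·BA·CD·DC·CD·DC·CD·BA·CD·CA·BA·BA·CA·DC·CD·BA·CA·CA·BA·BA·CA·DC·CD·BA·CD·BA·CD·DC·CD·DC·CD·BA·CD·BA·CD·DC·CD·DC·CD·BA·CD·CA·BA·BA·CA·DC·CD·BA·CA
    A ↦ CD
    B ↦ DC
    C ↦ BA
    D ↦ CA

A->CD, B->DC, C->BA, D->CA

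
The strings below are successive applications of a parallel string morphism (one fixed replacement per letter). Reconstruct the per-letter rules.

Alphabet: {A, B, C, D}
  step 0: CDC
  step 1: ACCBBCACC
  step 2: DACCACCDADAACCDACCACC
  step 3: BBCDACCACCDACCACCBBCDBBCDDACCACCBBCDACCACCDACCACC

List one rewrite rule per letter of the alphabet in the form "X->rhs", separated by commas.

A->D, B->DA, C->ACC, D->BBC

  step 2 ⇒ step 3: DACCACCDADAACCDACCACC ⇒ BBC·D·ACC·ACC·D·ACC·ACC·BBC·D·BBC·D·D·ACC·ACC·BBC·D·ACC·ACC·D·ACC·ACC
    A ↦ D
    C ↦ ACC
    D ↦ BBC
  step 1 ⇒ step 2: ACCBBCACC ⇒ D·ACC·ACC·DA·DA·ACC·D·ACC·ACC
    B ↦ DA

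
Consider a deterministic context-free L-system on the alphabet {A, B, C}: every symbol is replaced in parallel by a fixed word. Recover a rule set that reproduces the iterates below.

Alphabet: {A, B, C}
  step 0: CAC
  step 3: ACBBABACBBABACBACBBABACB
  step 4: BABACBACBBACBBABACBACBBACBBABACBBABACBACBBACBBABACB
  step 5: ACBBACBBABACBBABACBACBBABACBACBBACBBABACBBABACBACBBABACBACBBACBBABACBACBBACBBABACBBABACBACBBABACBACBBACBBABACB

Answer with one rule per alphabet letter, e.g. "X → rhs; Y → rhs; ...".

  step 4 ⇒ step 5: BABACBACBBACBBABACBACBBACBBABACBBABACBACBBACBBABACB ⇒ ACB·B·ACB·B·AB·ACB·B·AB·ACB·ACB·B·AB·ACB·ACB·B·ACB·B·AB·ACB·B·AB·ACB·ACB·B·AB·ACB·ACB·B·ACB·B·AB·ACB·ACB·B·ACB·B·AB·ACB·B·AB·ACB·ACB·B·AB·ACB·ACB·B·ACB·B·AB·ACB
    A ↦ B
    B ↦ ACB
    C ↦ AB

A->B, B->ACB, C->AB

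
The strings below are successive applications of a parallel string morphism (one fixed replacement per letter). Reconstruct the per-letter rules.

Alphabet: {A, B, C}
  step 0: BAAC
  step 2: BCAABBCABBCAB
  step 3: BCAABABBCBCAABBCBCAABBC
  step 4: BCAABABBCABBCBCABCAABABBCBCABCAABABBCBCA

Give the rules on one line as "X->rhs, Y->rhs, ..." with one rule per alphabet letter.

  step 3 ⇒ step 4: BCAABABBCBCAABBCBCAABBC ⇒ BC·A·AB·AB·BC·AB·BC·BC·A·BC·A·AB·AB·BC·BC·A·BC·A·AB·AB·BC·BC·A
    A ↦ AB
    B ↦ BC
    C ↦ A

A->AB, B->BC, C->A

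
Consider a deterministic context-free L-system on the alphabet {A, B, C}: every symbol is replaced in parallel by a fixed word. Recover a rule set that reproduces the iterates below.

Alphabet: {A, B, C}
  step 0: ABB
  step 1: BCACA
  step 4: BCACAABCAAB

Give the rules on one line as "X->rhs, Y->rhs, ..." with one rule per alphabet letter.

  step 0 ⇒ step 1: ABB ⇒ B·CA·CA
    A ↦ B
    B ↦ CA
    C ↦ A  (constrained at step 1)

A->B, B->CA, C->A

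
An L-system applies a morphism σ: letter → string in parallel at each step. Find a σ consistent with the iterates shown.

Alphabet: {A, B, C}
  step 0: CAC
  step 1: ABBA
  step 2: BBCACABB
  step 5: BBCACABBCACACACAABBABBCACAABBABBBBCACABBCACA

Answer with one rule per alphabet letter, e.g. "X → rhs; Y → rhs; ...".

A->BB, B->CA, C->A

  step 1 ⇒ step 2: ABBA ⇒ BB·CA·CA·BB
    A ↦ BB
    B ↦ CA
  step 0 ⇒ step 1: CAC ⇒ A·BB·A
    C ↦ A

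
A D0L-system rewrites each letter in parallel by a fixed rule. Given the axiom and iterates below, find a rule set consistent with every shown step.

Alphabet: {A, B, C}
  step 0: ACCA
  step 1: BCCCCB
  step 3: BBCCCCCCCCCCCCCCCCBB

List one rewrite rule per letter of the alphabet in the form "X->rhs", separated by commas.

A->B, B->AA, C->CC

  step 0 ⇒ step 1: ACCA ⇒ B·CC·CC·B
    A ↦ B
    C ↦ CC
    B ↦ AA  (constrained at step 1)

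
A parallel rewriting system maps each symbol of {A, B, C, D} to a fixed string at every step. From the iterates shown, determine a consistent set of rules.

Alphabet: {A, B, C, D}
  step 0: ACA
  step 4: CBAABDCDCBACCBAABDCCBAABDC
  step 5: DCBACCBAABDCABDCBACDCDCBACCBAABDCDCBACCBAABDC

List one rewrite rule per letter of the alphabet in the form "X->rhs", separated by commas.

A->C, B->BA, C->DC, D->AB

  step 4 ⇒ step 5: CBAABDCDCBACCBAABDCCBAABDC ⇒ DC·BA·C·C·BA·AB·DC·AB·DC·BA·C·DC·DC·BA·C·C·BA·AB·DC·DC·BA·C·C·BA·AB·DC
    A ↦ C
    B ↦ BA
    C ↦ DC
    D ↦ AB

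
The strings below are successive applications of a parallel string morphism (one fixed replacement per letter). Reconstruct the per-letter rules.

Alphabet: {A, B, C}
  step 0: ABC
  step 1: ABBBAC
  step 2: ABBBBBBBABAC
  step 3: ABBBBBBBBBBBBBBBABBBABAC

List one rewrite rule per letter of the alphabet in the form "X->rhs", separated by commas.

  step 2 ⇒ step 3: ABBBBBBBABAC ⇒ AB·BB·BB·BB·BB·BB·BB·BB·AB·BB·AB·AC
    A ↦ AB
    B ↦ BB
    C ↦ AC

A->AB, B->BB, C->AC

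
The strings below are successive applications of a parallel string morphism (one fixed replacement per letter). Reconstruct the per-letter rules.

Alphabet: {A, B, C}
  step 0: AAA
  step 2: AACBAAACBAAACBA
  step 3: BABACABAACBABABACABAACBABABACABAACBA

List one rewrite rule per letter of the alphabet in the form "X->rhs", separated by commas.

  step 2 ⇒ step 3: AACBAAACBAAACBA ⇒ BA·BA·CAB·AAC·BA·BA·BA·CAB·AAC·BA·BA·BA·CAB·AAC·BA
    A ↦ BA
    B ↦ AAC
    C ↦ CAB

A->BA, B->AAC, C->CAB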